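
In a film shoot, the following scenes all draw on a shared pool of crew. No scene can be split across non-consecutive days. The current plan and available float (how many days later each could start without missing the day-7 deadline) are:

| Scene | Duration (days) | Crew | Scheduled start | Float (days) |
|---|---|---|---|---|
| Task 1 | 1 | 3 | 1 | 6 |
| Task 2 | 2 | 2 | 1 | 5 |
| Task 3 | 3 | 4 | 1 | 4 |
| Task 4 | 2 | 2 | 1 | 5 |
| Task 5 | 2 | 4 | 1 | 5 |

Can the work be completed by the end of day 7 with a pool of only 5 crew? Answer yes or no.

The minimum achievable peak is 6; 5 < 6, so no feasible schedule stays within the cap.

no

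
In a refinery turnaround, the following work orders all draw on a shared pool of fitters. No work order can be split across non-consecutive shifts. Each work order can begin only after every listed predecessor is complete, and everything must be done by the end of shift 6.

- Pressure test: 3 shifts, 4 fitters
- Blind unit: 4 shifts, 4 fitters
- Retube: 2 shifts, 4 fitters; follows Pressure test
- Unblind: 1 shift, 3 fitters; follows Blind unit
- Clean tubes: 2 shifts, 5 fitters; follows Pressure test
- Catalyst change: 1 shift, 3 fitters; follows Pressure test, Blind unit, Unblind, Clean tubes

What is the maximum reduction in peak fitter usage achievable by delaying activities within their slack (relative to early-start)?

Early-start peak: s1:8  s2:8  s3:8  s4:13  s5:12  s6:3 ⇒ 13.
Leveled (Pressure test@1, Blind unit@1, Retube@5, Unblind@5, Clean tubes@4, Catalyst change@6): s1:8  s2:8  s3:8  s4:9  s5:12  s6:7 ⇒ 12.
Reduction 13 − 12 = 1.

1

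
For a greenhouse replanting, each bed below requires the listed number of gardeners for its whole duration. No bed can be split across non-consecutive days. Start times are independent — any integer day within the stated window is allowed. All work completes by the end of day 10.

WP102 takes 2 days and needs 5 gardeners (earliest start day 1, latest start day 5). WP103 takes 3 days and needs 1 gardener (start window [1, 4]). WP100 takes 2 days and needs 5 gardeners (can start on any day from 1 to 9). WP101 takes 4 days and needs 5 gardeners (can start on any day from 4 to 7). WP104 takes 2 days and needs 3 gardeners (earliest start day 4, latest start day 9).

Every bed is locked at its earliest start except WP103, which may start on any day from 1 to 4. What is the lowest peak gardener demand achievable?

10

WP103@1: d1:11  d2:11  d3:1  d4:8  d5:8  d6:5  d7:5  d8:0  d9:0  d10:0 → peak 11
WP103@2: d1:10  d2:11  d3:1  d4:9  d5:8  d6:5  d7:5  d8:0  d9:0  d10:0 → peak 11
WP103@3: d1:10  d2:10  d3:1  d4:9  d5:9  d6:5  d7:5  d8:0  d9:0  d10:0 → peak 10
WP103@4: d1:10  d2:10  d3:0  d4:9  d5:9  d6:6  d7:5  d8:0  d9:0  d10:0 → peak 10
Best is WP103@3, peak 10.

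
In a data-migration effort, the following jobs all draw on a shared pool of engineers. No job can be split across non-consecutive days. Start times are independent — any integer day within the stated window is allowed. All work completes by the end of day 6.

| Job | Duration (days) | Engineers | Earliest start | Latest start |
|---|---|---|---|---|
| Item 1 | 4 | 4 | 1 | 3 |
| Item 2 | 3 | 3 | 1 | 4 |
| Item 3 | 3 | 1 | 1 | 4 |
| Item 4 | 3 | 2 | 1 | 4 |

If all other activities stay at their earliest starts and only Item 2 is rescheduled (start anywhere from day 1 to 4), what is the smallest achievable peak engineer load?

7

Item 2@1: d1:10  d2:10  d3:10  d4:4  d5:0  d6:0 → peak 10
Item 2@2: d1:7  d2:10  d3:10  d4:7  d5:0  d6:0 → peak 10
Item 2@3: d1:7  d2:7  d3:10  d4:7  d5:3  d6:0 → peak 10
Item 2@4: d1:7  d2:7  d3:7  d4:7  d5:3  d6:3 → peak 7
Best is Item 2@4, peak 7.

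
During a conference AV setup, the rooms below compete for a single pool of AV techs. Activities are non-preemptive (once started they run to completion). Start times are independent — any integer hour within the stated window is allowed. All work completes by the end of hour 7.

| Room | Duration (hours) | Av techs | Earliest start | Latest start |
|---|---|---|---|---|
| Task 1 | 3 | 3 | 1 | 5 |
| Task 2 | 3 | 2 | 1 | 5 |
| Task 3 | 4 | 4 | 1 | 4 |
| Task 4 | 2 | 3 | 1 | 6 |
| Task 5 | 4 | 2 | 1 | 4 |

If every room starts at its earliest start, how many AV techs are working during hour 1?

14

At early start, hour 1 has: Task 1, Task 2, Task 3, Task 4, Task 5.
Demand: 3 + 2 + 4 + 3 + 2 = 14.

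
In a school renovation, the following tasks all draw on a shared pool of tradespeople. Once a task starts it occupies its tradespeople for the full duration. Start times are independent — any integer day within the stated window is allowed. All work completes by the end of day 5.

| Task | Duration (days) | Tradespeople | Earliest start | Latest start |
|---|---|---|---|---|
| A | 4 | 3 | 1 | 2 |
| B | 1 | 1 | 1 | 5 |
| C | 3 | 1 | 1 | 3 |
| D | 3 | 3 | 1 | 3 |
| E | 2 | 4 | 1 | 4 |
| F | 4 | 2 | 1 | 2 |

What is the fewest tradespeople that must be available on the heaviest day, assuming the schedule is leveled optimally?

9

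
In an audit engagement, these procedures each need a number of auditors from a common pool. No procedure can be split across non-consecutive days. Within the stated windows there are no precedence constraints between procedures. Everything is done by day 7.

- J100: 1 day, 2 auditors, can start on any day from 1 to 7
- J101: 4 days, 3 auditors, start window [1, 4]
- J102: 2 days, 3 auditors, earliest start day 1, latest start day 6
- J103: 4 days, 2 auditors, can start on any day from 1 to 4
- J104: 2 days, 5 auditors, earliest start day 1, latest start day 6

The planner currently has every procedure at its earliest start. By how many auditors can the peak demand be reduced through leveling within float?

Early-start peak: d1:15  d2:13  d3:5  d4:5  d5:0  d6:0  d7:0 ⇒ 15.
Leveled (J100@1, J101@1, J102@2, J103@4, J104@5): d1:5  d2:6  d3:6  d4:5  d5:7  d6:7  d7:2 ⇒ 7.
Reduction 15 − 7 = 8.

8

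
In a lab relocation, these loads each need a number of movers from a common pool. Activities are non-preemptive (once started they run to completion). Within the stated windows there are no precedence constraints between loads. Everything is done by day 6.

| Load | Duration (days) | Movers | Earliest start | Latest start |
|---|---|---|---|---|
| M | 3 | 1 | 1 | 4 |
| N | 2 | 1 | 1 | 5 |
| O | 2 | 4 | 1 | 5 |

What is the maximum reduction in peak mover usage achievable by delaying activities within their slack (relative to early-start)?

Early-start peak: d1:6  d2:6  d3:1  d4:0  d5:0  d6:0 ⇒ 6.
Leveled (M@1, N@1, O@4): d1:2  d2:2  d3:1  d4:4  d5:4  d6:0 ⇒ 4.
Reduction 6 − 4 = 2.

2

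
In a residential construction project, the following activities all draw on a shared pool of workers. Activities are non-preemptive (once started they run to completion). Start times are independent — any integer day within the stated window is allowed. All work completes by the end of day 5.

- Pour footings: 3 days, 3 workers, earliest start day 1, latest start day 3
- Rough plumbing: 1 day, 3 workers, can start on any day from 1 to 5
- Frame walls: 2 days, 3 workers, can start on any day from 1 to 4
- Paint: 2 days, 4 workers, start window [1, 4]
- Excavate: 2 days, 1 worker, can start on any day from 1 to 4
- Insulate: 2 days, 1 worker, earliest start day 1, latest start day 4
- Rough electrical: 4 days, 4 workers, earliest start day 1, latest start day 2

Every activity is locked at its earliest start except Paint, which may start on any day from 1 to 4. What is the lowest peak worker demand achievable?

Paint@1: d1:19  d2:16  d3:7  d4:4  d5:0 → peak 19
Paint@2: d1:15  d2:16  d3:11  d4:4  d5:0 → peak 16
Paint@3: d1:15  d2:12  d3:11  d4:8  d5:0 → peak 15
Paint@4: d1:15  d2:12  d3:7  d4:8  d5:4 → peak 15
Best is Paint@3, peak 15.

15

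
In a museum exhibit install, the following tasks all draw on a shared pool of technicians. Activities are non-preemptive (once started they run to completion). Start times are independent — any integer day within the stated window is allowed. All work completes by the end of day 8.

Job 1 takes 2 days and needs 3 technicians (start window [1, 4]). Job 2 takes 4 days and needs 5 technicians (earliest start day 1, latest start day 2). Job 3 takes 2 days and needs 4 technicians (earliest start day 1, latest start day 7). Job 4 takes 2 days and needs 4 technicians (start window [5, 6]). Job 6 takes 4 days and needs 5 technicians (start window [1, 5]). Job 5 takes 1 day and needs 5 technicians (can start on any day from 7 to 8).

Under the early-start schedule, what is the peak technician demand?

17

Early-start schedule: Job 1@1, Job 2@1, Job 3@1, Job 4@5, Job 6@1, Job 5@7.
Load per day: day 1: 17, day 2: 17, day 3: 10, day 4: 10, day 5: 4, day 6: 4, day 7: 5, day 8: 0.
Peak is 17.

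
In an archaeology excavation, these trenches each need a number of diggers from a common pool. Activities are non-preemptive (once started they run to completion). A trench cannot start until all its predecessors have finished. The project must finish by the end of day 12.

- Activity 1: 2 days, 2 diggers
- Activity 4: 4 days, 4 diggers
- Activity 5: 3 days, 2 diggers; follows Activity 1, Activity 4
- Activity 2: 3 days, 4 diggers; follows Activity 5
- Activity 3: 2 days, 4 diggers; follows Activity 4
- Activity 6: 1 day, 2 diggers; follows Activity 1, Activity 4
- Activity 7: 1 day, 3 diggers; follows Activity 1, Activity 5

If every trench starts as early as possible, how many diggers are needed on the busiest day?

Early-start schedule: Activity 1@1, Activity 4@1, Activity 5@5, Activity 2@8, Activity 3@5, Activity 6@5, Activity 7@8.
Load per day: day 1: 6, day 2: 6, day 3: 4, day 4: 4, day 5: 8, day 6: 6, day 7: 2, day 8: 7, day 9: 4, day 10: 4, day 11: 0, day 12: 0.
Peak is 8.

8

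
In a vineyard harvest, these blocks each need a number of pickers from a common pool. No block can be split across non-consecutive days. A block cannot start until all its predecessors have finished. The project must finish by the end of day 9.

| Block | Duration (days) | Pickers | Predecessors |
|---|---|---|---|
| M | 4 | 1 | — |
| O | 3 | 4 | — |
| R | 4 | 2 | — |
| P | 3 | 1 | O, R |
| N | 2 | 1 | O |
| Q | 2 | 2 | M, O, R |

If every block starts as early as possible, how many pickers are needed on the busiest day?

7

Early-start schedule: M@1, O@1, R@1, P@5, N@4, Q@5.
Load per day: day 1: 7, day 2: 7, day 3: 7, day 4: 4, day 5: 4, day 6: 3, day 7: 1, day 8: 0, day 9: 0.
Peak is 7.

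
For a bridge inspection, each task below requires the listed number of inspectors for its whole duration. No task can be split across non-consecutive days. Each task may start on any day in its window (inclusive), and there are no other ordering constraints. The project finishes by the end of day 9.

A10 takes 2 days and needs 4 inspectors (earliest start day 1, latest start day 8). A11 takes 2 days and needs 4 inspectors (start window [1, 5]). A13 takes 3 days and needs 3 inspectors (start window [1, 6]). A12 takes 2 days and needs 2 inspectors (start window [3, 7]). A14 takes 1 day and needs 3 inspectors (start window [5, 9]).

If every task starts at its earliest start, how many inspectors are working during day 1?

At early start, day 1 has: A10, A11, A13.
Demand: 4 + 4 + 3 = 11.

11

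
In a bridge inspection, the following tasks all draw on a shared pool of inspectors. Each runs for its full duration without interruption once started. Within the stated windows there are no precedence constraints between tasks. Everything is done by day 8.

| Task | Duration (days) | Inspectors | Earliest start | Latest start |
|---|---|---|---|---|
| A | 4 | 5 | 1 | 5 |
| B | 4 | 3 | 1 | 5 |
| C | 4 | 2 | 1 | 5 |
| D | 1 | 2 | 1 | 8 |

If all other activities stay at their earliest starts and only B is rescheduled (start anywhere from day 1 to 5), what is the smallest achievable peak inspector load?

B@1: d1:12  d2:10  d3:10  d4:10  d5:0  d6:0  d7:0  d8:0 → peak 12
B@2: d1:9  d2:10  d3:10  d4:10  d5:3  d6:0  d7:0  d8:0 → peak 10
B@3: d1:9  d2:7  d3:10  d4:10  d5:3  d6:3  d7:0  d8:0 → peak 10
B@4: d1:9  d2:7  d3:7  d4:10  d5:3  d6:3  d7:3  d8:0 → peak 10
B@5: d1:9  d2:7  d3:7  d4:7  d5:3  d6:3  d7:3  d8:3 → peak 9
Best is B@5, peak 9.

9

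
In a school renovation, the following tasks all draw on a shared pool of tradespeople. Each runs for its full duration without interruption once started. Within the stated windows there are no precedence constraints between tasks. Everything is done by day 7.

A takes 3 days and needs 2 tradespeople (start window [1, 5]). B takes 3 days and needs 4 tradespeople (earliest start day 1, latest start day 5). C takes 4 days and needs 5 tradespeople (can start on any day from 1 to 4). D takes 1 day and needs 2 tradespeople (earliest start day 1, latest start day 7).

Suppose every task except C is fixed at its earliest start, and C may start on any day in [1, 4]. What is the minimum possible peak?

C@1: d1:13  d2:11  d3:11  d4:5  d5:0  d6:0  d7:0 → peak 13
C@2: d1:8  d2:11  d3:11  d4:5  d5:5  d6:0  d7:0 → peak 11
C@3: d1:8  d2:6  d3:11  d4:5  d5:5  d6:5  d7:0 → peak 11
C@4: d1:8  d2:6  d3:6  d4:5  d5:5  d6:5  d7:5 → peak 8
Best is C@4, peak 8.

8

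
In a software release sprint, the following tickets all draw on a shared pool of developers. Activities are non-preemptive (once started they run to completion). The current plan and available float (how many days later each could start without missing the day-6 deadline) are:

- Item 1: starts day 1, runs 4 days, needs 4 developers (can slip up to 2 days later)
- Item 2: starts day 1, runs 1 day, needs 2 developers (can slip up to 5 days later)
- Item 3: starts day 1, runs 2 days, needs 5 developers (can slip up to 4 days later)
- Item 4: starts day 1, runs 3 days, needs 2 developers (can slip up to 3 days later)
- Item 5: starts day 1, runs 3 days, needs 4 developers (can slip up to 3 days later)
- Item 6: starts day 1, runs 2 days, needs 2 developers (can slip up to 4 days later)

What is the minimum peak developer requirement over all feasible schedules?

9

Early-start (Item 1@1, Item 2@1, Item 3@1, Item 4@1, Item 5@1, Item 6@1) gives peak 19: d1:19  d2:17  d3:10  d4:4  d5:0  d6:0.
Shift Item 3→5, Item 5→4, Item 6→2.
Schedule Item 1@1, Item 2@1, Item 3@5, Item 4@1, Item 5@4, Item 6@2: d1:8  d2:8  d3:8  d4:8  d5:9  d6:9 — peak 9.
Total developer-days = 50 over 6 days ⇒ peak ≥ ⌈50/6⌉ = 9, so 9 is optimal.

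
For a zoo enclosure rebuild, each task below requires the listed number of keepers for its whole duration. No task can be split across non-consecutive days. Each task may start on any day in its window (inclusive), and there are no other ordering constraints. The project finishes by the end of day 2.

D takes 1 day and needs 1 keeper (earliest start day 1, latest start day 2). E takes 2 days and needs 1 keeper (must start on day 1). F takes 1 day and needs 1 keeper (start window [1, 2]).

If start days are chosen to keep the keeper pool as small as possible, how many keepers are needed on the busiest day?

Early-start (D@1, E@1, F@1) gives peak 3: d1:3  d2:1.
Shift F→2.
Schedule D@1, E@1, F@2: d1:2  d2:2 — peak 2.
Total keeper-days = 4 over 2 days ⇒ peak ≥ ⌈4/2⌉ = 2, so 2 is optimal.

2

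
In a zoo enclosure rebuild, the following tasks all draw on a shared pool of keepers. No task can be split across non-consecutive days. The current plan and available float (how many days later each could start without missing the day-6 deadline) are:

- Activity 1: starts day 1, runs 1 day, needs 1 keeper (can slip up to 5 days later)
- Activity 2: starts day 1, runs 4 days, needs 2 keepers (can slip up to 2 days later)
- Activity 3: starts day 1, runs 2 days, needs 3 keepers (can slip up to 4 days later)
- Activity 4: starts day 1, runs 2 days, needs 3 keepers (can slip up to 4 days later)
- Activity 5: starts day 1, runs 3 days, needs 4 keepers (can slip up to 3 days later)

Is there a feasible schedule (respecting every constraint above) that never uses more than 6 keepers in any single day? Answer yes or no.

yes

Schedule Activity 1@1, Activity 2@1, Activity 3@5, Activity 4@5, Activity 5@2: d1:3  d2:6  d3:6  d4:6  d5:6  d6:6 — peak 6 ≤ 6.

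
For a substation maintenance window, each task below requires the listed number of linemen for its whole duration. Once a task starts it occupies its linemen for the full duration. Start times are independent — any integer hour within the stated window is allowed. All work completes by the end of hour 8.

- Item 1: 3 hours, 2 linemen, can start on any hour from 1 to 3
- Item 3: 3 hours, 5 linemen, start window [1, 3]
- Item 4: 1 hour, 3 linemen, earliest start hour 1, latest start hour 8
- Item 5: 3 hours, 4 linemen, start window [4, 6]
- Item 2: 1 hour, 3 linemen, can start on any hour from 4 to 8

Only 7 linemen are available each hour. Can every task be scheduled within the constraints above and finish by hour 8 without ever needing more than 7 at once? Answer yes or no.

Schedule Item 1@1, Item 3@1, Item 4@4, Item 5@4, Item 2@5: h1:7  h2:7  h3:7  h4:7  h5:7  h6:4  h7:0  h8:0 — peak 7 ≤ 7.

yes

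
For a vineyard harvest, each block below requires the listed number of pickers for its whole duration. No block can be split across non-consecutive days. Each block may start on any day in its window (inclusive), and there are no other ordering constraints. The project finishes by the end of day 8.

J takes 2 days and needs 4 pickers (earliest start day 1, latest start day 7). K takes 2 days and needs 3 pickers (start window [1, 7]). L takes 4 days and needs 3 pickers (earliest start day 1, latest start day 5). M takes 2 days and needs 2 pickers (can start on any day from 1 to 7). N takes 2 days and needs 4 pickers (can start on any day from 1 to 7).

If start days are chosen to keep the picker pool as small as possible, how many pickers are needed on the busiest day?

6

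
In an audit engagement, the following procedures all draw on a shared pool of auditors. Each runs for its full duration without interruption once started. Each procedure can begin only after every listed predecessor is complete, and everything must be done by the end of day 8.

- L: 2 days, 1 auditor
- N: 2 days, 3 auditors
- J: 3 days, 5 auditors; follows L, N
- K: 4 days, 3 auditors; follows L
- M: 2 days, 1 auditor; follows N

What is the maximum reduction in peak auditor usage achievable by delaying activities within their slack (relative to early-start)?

1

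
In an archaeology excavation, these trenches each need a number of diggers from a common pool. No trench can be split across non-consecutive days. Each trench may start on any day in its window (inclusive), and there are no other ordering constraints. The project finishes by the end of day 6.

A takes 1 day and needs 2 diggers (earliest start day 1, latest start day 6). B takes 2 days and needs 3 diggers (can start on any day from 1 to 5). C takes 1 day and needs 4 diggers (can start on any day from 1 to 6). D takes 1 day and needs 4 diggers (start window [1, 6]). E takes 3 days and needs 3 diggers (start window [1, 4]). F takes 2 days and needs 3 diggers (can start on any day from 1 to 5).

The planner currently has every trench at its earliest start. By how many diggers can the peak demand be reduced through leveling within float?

13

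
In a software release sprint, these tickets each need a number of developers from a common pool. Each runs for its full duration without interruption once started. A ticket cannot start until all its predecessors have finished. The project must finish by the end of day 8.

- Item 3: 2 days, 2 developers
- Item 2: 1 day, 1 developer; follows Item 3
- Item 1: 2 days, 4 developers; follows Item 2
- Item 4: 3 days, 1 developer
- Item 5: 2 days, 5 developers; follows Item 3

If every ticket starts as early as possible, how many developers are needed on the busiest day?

9

Early-start schedule: Item 3@1, Item 2@3, Item 1@4, Item 4@1, Item 5@3.
Load per day: day 1: 3, day 2: 3, day 3: 7, day 4: 9, day 5: 4, day 6: 0, day 7: 0, day 8: 0.
Peak is 9.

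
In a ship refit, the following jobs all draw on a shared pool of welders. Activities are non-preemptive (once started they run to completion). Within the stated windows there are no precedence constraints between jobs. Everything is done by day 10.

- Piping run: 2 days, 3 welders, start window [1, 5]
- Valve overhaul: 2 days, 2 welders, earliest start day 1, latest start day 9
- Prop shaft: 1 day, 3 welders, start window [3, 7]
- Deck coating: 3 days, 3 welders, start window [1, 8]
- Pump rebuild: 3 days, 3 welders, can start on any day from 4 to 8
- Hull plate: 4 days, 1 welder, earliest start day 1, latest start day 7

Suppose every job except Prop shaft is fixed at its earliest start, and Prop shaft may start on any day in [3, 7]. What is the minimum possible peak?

9

Prop shaft@3: d1:9  d2:9  d3:7  d4:4  d5:3  d6:3  d7:0  d8:0  d9:0  d10:0 → peak 9
Prop shaft@4: d1:9  d2:9  d3:4  d4:7  d5:3  d6:3  d7:0  d8:0  d9:0  d10:0 → peak 9
Prop shaft@5: d1:9  d2:9  d3:4  d4:4  d5:6  d6:3  d7:0  d8:0  d9:0  d10:0 → peak 9
Prop shaft@6: d1:9  d2:9  d3:4  d4:4  d5:3  d6:6  d7:0  d8:0  d9:0  d10:0 → peak 9
Prop shaft@7: d1:9  d2:9  d3:4  d4:4  d5:3  d6:3  d7:3  d8:0  d9:0  d10:0 → peak 9
Best is Prop shaft@3, peak 9.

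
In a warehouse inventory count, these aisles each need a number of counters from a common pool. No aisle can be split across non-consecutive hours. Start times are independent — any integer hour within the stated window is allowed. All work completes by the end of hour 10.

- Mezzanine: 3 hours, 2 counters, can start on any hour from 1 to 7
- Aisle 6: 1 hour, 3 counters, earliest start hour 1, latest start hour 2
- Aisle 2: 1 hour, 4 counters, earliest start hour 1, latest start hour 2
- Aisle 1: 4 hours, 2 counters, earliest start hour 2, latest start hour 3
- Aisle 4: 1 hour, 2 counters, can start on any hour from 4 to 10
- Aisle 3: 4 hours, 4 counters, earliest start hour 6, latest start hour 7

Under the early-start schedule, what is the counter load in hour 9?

At early start, hour 9 has: Aisle 3.
Demand: 4 = 4.

4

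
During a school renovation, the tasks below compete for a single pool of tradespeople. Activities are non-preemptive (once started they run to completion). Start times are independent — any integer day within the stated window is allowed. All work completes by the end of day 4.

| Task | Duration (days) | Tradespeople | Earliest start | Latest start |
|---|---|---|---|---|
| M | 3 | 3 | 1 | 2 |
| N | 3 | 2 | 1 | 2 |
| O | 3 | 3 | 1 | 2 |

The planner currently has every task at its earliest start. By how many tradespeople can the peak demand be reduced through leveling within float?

0

Early-start peak: d1:8  d2:8  d3:8  d4:0 ⇒ 8.
Leveled (M@1, N@1, O@1): d1:8  d2:8  d3:8  d4:0 ⇒ 8.
Reduction 8 − 8 = 0.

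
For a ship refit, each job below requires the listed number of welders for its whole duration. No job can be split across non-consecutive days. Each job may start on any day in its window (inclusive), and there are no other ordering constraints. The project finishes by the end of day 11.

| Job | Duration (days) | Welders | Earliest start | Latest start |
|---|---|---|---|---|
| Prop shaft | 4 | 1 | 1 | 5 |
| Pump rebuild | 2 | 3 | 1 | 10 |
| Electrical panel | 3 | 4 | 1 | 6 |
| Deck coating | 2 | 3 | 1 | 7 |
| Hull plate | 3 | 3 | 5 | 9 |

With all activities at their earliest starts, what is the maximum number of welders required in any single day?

11

Early-start schedule: Prop shaft@1, Pump rebuild@1, Electrical panel@1, Deck coating@1, Hull plate@5.
Load per day: day 1: 11, day 2: 11, day 3: 5, day 4: 1, day 5: 3, day 6: 3, day 7: 3, day 8: 0, day 9: 0, day 10: 0, day 11: 0.
Peak is 11.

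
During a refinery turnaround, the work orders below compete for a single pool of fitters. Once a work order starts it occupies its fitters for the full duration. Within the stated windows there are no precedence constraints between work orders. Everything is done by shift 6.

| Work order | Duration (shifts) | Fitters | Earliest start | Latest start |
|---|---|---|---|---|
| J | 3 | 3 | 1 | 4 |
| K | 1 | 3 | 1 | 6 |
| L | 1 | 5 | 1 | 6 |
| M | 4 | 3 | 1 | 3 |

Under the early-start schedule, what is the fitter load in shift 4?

At early start, shift 4 has: M.
Demand: 3 = 3.

3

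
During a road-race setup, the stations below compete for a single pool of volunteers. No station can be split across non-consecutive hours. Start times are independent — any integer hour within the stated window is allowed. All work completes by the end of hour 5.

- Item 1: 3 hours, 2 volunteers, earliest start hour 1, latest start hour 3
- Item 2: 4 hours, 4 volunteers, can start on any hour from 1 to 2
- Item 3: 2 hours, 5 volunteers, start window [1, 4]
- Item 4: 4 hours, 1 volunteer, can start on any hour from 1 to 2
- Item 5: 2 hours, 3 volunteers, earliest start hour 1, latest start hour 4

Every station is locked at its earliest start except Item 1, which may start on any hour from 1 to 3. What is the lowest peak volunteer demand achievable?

Item 1@1: h1:15  h2:15  h3:7  h4:5  h5:0 → peak 15
Item 1@2: h1:13  h2:15  h3:7  h4:7  h5:0 → peak 15
Item 1@3: h1:13  h2:13  h3:7  h4:7  h5:2 → peak 13
Best is Item 1@3, peak 13.

13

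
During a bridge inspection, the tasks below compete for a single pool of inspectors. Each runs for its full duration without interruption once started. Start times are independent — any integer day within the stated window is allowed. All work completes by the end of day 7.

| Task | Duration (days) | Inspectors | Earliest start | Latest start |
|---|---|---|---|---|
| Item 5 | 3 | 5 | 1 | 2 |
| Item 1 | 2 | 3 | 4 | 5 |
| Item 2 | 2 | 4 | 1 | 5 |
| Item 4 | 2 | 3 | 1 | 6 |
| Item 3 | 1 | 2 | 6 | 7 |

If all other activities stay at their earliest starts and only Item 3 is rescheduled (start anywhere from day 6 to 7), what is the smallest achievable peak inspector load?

Item 3@6: d1:12  d2:12  d3:5  d4:3  d5:3  d6:2  d7:0 → peak 12
Item 3@7: d1:12  d2:12  d3:5  d4:3  d5:3  d6:0  d7:2 → peak 12
Best is Item 3@6, peak 12.

12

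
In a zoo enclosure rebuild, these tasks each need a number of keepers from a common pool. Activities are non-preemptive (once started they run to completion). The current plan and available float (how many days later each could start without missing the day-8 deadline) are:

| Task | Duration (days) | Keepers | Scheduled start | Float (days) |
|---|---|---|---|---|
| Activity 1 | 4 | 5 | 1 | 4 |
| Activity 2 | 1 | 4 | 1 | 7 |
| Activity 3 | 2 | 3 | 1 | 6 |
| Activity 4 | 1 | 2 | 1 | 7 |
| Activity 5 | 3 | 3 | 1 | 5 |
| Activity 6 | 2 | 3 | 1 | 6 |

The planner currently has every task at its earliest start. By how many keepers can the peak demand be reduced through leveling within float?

Early-start peak: d1:20  d2:14  d3:8  d4:5  d5:0  d6:0  d7:0  d8:0 ⇒ 20.
Leveled (Activity 1@1, Activity 2@5, Activity 3@5, Activity 4@1, Activity 5@6, Activity 6@7): d1:7  d2:5  d3:5  d4:5  d5:7  d6:6  d7:6  d8:6 ⇒ 7.
Reduction 20 − 7 = 13.

13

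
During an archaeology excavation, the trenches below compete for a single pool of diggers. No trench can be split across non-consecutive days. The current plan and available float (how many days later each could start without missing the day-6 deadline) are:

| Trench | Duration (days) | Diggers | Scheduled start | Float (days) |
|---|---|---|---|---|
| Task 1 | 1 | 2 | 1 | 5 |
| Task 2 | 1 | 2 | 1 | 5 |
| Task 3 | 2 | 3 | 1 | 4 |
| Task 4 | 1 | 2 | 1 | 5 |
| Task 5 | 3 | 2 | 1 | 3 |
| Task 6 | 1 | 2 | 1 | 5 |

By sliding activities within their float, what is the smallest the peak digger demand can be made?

Early-start (Task 1@1, Task 2@1, Task 3@1, Task 4@1, Task 5@1, Task 6@1) gives peak 13: d1:13  d2:5  d3:2  d4:0  d5:0  d6:0.
Shift Task 3→2, Task 4→4, Task 5→4, Task 6→5.
Schedule Task 1@1, Task 2@1, Task 3@2, Task 4@4, Task 5@4, Task 6@5: d1:4  d2:3  d3:3  d4:4  d5:4  d6:2 — peak 4.
Total digger-days = 20 over 6 days ⇒ peak ≥ ⌈20/6⌉ = 4, so 4 is optimal.

4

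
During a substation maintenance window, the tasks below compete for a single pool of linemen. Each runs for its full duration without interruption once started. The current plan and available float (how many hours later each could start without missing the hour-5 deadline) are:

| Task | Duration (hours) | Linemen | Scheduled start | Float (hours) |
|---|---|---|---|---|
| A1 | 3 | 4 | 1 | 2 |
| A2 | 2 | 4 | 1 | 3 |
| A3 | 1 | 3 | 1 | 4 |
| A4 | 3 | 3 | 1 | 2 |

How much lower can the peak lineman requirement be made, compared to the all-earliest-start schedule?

Early-start peak: h1:14  h2:11  h3:7  h4:0  h5:0 ⇒ 14.
Leveled (A1@1, A2@4, A3@1, A4@2): h1:7  h2:7  h3:7  h4:7  h5:4 ⇒ 7.
Reduction 14 − 7 = 7.

7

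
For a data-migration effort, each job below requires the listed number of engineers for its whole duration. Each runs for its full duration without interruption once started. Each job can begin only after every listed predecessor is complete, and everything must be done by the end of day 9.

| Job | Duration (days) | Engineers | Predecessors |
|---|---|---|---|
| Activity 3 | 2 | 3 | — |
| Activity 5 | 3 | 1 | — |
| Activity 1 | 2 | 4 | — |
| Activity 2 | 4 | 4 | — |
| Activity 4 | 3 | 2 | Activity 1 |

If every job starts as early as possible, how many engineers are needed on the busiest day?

12

Early-start schedule: Activity 3@1, Activity 5@1, Activity 1@1, Activity 2@1, Activity 4@3.
Load per day: day 1: 12, day 2: 12, day 3: 7, day 4: 6, day 5: 2, day 6: 0, day 7: 0, day 8: 0, day 9: 0.
Peak is 12.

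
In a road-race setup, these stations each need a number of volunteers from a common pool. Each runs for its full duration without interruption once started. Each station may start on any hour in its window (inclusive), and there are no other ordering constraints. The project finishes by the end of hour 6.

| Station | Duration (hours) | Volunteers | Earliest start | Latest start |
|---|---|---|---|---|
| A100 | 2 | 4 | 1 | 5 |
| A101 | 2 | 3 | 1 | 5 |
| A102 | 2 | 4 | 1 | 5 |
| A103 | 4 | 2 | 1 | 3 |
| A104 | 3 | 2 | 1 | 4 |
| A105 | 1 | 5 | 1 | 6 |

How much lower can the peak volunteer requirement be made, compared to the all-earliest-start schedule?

12

Early-start peak: h1:20  h2:15  h3:4  h4:2  h5:0  h6:0 ⇒ 20.
Leveled (A100@1, A101@1, A102@3, A103@3, A104@3, A105@6): h1:7  h2:7  h3:8  h4:8  h5:4  h6:7 ⇒ 8.
Reduction 20 − 8 = 12.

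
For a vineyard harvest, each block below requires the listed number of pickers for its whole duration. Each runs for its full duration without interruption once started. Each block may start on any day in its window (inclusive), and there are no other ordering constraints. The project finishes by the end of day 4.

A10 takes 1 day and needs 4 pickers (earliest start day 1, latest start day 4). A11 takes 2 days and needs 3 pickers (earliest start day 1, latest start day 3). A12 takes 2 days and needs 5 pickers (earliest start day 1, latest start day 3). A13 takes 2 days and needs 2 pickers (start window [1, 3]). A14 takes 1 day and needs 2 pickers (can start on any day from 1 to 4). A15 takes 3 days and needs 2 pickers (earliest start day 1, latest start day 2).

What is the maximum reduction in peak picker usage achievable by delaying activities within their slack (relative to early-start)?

Early-start peak: d1:18  d2:12  d3:2  d4:0 ⇒ 18.
Leveled (A10@1, A11@1, A12@3, A13@1, A14@2, A15@2): d1:9  d2:9  d3:7  d4:7 ⇒ 9.
Reduction 18 − 9 = 9.

9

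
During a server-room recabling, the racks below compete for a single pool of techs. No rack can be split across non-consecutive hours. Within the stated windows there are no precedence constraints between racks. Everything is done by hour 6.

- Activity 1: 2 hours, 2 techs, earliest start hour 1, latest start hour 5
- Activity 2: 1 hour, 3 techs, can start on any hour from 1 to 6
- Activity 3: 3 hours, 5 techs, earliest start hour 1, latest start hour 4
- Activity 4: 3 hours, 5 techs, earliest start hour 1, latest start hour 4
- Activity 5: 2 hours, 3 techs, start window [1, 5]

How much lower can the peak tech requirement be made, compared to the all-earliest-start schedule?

10

Early-start peak: h1:18  h2:15  h3:10  h4:0  h5:0  h6:0 ⇒ 18.
Leveled (Activity 1@1, Activity 2@3, Activity 3@1, Activity 4@4, Activity 5@4): h1:7  h2:7  h3:8  h4:8  h5:8  h6:5 ⇒ 8.
Reduction 18 − 8 = 10.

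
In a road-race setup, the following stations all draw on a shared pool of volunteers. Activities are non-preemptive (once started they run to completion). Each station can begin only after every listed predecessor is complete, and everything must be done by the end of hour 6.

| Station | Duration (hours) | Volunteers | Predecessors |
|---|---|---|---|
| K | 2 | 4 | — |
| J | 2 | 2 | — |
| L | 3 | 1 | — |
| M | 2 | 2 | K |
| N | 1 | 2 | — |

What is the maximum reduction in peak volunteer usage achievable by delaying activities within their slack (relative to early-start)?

Early-start peak: h1:9  h2:7  h3:3  h4:2  h5:0  h6:0 ⇒ 9.
Leveled (K@1, J@3, L@3, M@5, N@6): h1:4  h2:4  h3:3  h4:3  h5:3  h6:4 ⇒ 4.
Reduction 9 − 4 = 5.

5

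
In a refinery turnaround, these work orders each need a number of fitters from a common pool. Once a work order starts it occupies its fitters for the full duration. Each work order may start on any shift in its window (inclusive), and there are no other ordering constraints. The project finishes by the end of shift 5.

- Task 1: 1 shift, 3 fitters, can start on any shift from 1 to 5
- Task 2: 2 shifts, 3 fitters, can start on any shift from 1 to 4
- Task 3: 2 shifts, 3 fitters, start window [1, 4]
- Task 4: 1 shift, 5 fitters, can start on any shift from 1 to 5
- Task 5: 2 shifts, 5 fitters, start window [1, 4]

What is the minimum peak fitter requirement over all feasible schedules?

8

Early-start (Task 1@1, Task 2@1, Task 3@1, Task 4@1, Task 5@1) gives peak 19: s1:19  s2:11  s3:0  s4:0  s5:0.
Shift Task 3→2, Task 4→3, Task 5→4.
Schedule Task 1@1, Task 2@1, Task 3@2, Task 4@3, Task 5@4: s1:6  s2:6  s3:8  s4:5  s5:5 — peak 8.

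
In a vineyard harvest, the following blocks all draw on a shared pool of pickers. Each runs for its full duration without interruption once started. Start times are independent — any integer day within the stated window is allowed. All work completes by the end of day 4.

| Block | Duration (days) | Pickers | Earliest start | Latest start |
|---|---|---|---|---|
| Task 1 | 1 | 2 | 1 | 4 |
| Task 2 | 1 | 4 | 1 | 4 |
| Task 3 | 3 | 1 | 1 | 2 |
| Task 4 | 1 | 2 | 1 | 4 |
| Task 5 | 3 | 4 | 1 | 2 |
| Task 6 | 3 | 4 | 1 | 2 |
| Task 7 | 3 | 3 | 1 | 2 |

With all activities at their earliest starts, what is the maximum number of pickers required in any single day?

20

Early-start schedule: Task 1@1, Task 2@1, Task 3@1, Task 4@1, Task 5@1, Task 6@1, Task 7@1.
Load per day: day 1: 20, day 2: 12, day 3: 12, day 4: 0.
Peak is 20.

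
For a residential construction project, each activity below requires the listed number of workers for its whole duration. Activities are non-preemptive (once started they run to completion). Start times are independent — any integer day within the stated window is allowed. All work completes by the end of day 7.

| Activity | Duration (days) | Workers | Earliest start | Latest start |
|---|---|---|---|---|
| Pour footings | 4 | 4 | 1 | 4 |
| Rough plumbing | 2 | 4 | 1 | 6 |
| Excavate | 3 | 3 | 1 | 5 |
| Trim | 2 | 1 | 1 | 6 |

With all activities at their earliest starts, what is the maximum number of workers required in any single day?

Early-start schedule: Pour footings@1, Rough plumbing@1, Excavate@1, Trim@1.
Load per day: day 1: 12, day 2: 12, day 3: 7, day 4: 4, day 5: 0, day 6: 0, day 7: 0.
Peak is 12.

12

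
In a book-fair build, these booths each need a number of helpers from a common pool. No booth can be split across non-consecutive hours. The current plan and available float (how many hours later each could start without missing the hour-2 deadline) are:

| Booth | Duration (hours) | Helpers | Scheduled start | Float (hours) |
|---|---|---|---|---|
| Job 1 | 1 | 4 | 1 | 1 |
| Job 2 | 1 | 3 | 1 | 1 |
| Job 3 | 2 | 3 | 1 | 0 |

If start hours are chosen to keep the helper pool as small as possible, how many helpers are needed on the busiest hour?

Early-start (Job 1@1, Job 2@1, Job 3@1) gives peak 10: h1:10  h2:3.
Shift Job 2→2.
Schedule Job 1@1, Job 2@2, Job 3@1: h1:7  h2:6 — peak 7.
Total helper-hours = 13 over 2 hours ⇒ peak ≥ ⌈13/2⌉ = 7, so 7 is optimal.

7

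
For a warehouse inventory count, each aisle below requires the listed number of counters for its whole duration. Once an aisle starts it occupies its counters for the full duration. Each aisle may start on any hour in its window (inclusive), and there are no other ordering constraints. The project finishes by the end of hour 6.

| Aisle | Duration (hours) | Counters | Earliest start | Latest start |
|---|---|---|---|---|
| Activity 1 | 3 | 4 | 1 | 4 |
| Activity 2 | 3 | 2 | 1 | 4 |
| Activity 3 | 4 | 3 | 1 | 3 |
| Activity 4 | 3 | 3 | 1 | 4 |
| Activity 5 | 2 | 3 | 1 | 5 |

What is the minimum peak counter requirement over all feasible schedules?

8

Early-start (Activity 1@1, Activity 2@1, Activity 3@1, Activity 4@1, Activity 5@1) gives peak 15: h1:15  h2:15  h3:12  h4:3  h5:0  h6:0.
Shift Activity 2→4, Activity 4→4, Activity 5→5.
Schedule Activity 1@1, Activity 2@4, Activity 3@1, Activity 4@4, Activity 5@5: h1:7  h2:7  h3:7  h4:8  h5:8  h6:8 — peak 8.
Total counter-hours = 45 over 6 hours ⇒ peak ≥ ⌈45/6⌉ = 8, so 8 is optimal.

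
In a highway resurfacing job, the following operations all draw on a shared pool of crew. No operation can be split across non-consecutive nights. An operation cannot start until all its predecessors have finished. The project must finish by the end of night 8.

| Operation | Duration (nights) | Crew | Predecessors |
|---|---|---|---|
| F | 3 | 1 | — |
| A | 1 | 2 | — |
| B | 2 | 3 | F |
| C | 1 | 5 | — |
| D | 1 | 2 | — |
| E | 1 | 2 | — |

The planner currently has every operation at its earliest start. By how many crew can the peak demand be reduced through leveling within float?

7

Early-start peak: n1:12  n2:1  n3:1  n4:3  n5:3  n6:0  n7:0  n8:0 ⇒ 12.
Leveled (F@1, A@1, B@4, C@6, D@1, E@2): n1:5  n2:3  n3:1  n4:3  n5:3  n6:5  n7:0  n8:0 ⇒ 5.
Reduction 12 − 5 = 7.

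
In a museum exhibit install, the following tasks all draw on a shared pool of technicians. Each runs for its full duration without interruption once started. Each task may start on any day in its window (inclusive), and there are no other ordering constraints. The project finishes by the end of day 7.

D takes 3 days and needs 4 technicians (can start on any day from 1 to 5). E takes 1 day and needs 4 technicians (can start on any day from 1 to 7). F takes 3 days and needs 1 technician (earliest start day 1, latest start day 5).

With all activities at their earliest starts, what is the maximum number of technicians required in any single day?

9

Early-start schedule: D@1, E@1, F@1.
Load per day: day 1: 9, day 2: 5, day 3: 5, day 4: 0, day 5: 0, day 6: 0, day 7: 0.
Peak is 9.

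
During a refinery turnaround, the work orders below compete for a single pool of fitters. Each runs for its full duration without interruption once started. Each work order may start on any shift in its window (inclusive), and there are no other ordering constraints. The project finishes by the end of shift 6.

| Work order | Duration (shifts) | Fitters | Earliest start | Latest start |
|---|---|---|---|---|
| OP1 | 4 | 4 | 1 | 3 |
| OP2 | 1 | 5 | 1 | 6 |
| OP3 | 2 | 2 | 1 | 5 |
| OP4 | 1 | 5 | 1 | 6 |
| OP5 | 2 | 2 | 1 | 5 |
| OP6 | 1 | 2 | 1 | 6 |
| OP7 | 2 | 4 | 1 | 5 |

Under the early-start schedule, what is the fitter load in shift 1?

24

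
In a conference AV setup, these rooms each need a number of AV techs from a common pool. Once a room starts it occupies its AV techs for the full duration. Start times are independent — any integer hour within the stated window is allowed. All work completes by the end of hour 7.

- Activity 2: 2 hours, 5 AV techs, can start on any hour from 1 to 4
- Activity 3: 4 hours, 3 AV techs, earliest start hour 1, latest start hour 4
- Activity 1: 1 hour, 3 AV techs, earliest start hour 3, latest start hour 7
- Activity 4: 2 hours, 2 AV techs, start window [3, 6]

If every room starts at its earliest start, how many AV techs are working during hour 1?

At early start, hour 1 has: Activity 2, Activity 3.
Demand: 5 + 3 = 8.

8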